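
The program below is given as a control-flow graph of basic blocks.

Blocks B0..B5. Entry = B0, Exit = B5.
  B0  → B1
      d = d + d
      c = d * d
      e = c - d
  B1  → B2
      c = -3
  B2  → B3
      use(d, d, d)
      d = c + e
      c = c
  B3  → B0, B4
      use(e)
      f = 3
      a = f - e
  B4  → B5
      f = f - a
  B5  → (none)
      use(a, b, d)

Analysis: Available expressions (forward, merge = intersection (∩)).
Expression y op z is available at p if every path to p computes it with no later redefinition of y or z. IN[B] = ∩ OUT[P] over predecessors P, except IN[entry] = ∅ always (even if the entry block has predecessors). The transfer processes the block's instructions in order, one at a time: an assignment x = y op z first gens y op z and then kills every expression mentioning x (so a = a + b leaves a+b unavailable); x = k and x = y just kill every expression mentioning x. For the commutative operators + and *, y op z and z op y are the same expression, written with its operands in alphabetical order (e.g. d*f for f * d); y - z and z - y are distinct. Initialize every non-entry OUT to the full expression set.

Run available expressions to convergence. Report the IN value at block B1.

Fixpoint table:
  B0: | IN={} | OUT={c-d, d*d}
  B1: | IN={c-d, d*d} | OUT={d*d}
  B2: | IN={d*d} | OUT={}
  B3: | IN={} | OUT={f-e}
  B4: | IN={f-e} | OUT={}
  B5: | IN={} | OUT={}

Merge at B1: IN[B1] = OUT[B0] = {c-d, d*d}

Answer: {c-d, d*d}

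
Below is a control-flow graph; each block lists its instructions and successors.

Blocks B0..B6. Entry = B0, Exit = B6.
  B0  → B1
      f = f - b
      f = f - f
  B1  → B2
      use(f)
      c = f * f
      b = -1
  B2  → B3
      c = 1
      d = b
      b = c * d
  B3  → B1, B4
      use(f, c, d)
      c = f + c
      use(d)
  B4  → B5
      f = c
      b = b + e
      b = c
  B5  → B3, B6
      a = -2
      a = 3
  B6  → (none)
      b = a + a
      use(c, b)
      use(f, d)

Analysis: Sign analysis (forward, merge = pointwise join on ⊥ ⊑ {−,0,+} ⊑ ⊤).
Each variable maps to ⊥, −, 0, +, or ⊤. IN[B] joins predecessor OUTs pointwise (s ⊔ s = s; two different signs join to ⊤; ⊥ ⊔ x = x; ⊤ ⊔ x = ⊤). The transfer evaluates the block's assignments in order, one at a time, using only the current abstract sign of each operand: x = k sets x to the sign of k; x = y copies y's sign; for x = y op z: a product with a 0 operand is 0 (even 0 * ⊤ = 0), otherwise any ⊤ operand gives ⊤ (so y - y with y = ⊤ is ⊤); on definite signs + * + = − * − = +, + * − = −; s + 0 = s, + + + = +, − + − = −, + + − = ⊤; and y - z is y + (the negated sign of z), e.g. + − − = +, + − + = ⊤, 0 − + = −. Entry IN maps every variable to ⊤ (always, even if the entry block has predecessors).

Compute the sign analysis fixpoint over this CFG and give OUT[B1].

Per-block solution:
  B0: | IN=(all ⊤) | OUT=(all ⊤)
  B1: | IN=(all ⊤) | OUT={b:-; rest ⊤}
  B2: | IN={b:-; rest ⊤} | OUT={b:-, c:+, d:-; rest ⊤}
  B3: | IN={d:-; rest ⊤} | OUT={d:-; rest ⊤}
  B4: | IN={d:-; rest ⊤} | OUT={d:-; rest ⊤}
  B5: | IN={d:-; rest ⊤} | OUT={a:+, d:-; rest ⊤}
  B6: | IN={a:+, d:-; rest ⊤} | OUT={a:+, b:+, d:-; rest ⊤}

Merge at B1: IN[B1] = OUT[B0] ⊔ OUT[B3] = {a: ⊤, b: ⊤, c: ⊤, d: ⊤, e: ⊤, f: ⊤}
Applying B1's transfer function to that IN value gives OUT[B1] (row B1 above).

Answer: {a: ⊤, b: -, c: ⊤, d: ⊤, e: ⊤, f: ⊤}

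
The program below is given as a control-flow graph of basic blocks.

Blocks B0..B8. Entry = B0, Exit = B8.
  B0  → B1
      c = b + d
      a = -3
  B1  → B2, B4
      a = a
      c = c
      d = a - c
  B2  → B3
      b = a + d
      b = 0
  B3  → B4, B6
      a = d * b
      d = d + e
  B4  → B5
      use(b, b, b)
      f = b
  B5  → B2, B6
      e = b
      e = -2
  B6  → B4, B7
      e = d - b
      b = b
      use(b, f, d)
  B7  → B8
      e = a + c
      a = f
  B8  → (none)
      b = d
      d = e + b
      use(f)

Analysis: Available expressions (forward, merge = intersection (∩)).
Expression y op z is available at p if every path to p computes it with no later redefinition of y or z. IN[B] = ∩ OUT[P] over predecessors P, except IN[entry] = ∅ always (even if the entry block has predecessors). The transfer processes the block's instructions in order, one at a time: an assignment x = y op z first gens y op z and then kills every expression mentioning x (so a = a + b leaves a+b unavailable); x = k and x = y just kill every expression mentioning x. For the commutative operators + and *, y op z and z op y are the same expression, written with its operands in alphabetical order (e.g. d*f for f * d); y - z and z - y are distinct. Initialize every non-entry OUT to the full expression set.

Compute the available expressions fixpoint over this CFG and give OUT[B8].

Answer: {b+e}

Derivation:
Per-block solution:
  B0:   IN={}   OUT={b+d}
  B1:   IN={b+d}   OUT={a-c}
  B2:   IN={}   OUT={a+d}
  B3:   IN={a+d}   OUT={}
  B4:   IN={}   OUT={}
  B5:   IN={}   OUT={}
  B6:   IN={}   OUT={}
  B7:   IN={}   OUT={}
  B8:   IN={}   OUT={b+e}

Merge at B8: IN[B8] = OUT[B7] = {}
Applying B8's transfer function to that IN value gives OUT[B8] (row B8 above).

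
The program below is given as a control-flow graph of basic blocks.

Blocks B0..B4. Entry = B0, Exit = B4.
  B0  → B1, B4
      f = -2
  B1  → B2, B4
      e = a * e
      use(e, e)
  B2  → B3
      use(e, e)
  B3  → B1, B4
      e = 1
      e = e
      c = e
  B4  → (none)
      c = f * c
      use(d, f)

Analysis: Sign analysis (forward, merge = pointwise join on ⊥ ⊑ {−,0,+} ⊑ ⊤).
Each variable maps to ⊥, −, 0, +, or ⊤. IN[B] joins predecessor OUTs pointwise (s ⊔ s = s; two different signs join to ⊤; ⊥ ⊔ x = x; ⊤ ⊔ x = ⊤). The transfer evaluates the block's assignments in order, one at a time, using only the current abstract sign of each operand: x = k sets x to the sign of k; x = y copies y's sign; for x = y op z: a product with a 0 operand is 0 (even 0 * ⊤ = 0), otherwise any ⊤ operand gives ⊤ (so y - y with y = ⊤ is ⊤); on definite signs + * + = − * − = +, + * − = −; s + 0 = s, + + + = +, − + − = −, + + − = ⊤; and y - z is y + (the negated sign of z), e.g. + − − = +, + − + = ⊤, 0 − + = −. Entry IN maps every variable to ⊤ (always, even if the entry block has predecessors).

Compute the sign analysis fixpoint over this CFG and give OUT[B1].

Converged values:
  B0: | IN=(all ⊤) | OUT={f:-; rest ⊤}
  B1: | IN={f:-; rest ⊤} | OUT={f:-; rest ⊤}
  B2: | IN={f:-; rest ⊤} | OUT={f:-; rest ⊤}
  B3: | IN={f:-; rest ⊤} | OUT={c:+, e:+, f:-; rest ⊤}
  B4: | IN={f:-; rest ⊤} | OUT={f:-; rest ⊤}

Merge at B1: IN[B1] = OUT[B0] ⊔ OUT[B3] = {a: ⊤, b: ⊤, c: ⊤, d: ⊤, e: ⊤, f: -}
Applying B1's transfer function to that IN value gives OUT[B1] (row B1 above).

Answer: {a: ⊤, b: ⊤, c: ⊤, d: ⊤, e: ⊤, f: -}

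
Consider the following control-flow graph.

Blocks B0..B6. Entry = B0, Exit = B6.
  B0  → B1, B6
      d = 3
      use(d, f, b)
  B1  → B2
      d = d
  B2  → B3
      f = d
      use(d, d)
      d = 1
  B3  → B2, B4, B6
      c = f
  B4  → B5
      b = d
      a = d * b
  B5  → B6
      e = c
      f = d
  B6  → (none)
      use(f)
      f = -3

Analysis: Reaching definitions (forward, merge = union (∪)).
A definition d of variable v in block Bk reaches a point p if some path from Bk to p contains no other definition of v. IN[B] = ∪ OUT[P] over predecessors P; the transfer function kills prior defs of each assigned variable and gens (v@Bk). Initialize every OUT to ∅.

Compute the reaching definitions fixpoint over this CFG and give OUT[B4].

Fixpoint table:
  B0: | IN={} | OUT={d@B0}
  B1: | IN={d@B0} | OUT={d@B1}
  B2: | IN={c@B3, d@B1, d@B2, f@B2} | OUT={c@B3, d@B2, f@B2}
  B3: | IN={c@B3, d@B2, f@B2} | OUT={c@B3, d@B2, f@B2}
  B4: | IN={c@B3, d@B2, f@B2} | OUT={a@B4, b@B4, c@B3, d@B2, f@B2}
  B5: | IN={a@B4, b@B4, c@B3, d@B2, f@B2} | OUT={a@B4, b@B4, c@B3, d@B2, e@B5, f@B5}
  B6: | IN={a@B4, b@B4, c@B3, d@B0, d@B2, e@B5, f@B2, f@B5} | OUT={a@B4, b@B4, c@B3, d@B0, d@B2, e@B5, f@B6}

Merge at B4: IN[B4] = OUT[B3] = {c@B3, d@B2, f@B2}
Applying B4's transfer function to that IN value gives OUT[B4] (row B4 above).

Answer: {a@B4, b@B4, c@B3, d@B2, f@B2}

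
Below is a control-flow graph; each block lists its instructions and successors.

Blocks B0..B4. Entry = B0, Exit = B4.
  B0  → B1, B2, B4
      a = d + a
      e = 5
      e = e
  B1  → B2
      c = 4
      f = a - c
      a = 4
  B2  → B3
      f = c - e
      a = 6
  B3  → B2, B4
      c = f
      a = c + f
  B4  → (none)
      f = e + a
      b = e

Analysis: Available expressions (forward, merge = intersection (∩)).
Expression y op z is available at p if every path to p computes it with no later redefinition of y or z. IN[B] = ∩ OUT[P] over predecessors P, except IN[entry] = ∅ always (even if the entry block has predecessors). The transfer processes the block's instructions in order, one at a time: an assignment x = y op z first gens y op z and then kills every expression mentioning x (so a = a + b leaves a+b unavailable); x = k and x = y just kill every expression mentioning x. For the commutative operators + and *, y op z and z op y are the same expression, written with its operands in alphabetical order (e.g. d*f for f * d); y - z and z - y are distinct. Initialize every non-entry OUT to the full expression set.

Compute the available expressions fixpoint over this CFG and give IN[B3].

Answer: {c-e}

Derivation:
Per-block solution:
  B0:   IN={}   OUT={}
  B1:   IN={}   OUT={}
  B2:   IN={}   OUT={c-e}
  B3:   IN={c-e}   OUT={c+f}
  B4:   IN={}   OUT={a+e}

Merge at B3: IN[B3] = OUT[B2] = {c-e}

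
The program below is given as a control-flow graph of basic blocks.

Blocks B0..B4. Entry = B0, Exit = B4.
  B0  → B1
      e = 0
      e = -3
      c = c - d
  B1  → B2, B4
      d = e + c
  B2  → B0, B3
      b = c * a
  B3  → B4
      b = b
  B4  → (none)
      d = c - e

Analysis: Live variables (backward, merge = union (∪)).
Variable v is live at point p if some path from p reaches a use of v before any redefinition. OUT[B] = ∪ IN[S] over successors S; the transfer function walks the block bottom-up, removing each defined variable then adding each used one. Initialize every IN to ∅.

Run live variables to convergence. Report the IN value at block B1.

Per-block solution:
  B0: | IN={a, c, d} | OUT={a, c, e}
  B1: | IN={a, c, e} | OUT={a, c, d, e}
  B2: | IN={a, c, d, e} | OUT={a, b, c, d, e}
  B3: | IN={b, c, e} | OUT={c, e}
  B4: | IN={c, e} | OUT={}

Merge at B1: OUT[B1] = IN[B2] ⊔ IN[B4] = {a, c, d, e}
Applying B1's transfer function to that OUT value gives IN[B1] (row B1 above).

Answer: {a, c, e}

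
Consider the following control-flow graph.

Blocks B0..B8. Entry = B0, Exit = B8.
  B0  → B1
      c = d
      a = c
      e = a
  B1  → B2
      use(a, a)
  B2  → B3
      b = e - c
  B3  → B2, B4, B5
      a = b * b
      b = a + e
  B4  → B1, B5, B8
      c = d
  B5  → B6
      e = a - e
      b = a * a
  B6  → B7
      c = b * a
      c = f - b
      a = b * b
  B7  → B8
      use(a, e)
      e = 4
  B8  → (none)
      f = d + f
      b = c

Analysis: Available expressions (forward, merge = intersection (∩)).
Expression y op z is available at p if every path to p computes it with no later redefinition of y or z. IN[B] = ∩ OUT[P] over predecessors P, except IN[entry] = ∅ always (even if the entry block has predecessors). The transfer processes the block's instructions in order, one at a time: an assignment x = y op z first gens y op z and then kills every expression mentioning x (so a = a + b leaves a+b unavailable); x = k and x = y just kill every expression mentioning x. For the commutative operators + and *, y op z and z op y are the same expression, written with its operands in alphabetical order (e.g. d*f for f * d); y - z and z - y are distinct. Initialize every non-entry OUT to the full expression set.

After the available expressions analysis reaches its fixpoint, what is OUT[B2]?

Fixpoint table:
  B0:   IN={}   OUT={}
  B1:   IN={}   OUT={}
  B2:   IN={}   OUT={e-c}
  B3:   IN={e-c}   OUT={a+e, e-c}
  B4:   IN={a+e, e-c}   OUT={a+e}
  B5:   IN={a+e}   OUT={a*a}
  B6:   IN={a*a}   OUT={b*b, f-b}
  B7:   IN={b*b, f-b}   OUT={b*b, f-b}
  B8:   IN={}   OUT={}

Merge at B2: IN[B2] = OUT[B1] ∩ OUT[B3] = {}
Applying B2's transfer function to that IN value gives OUT[B2] (row B2 above).

Answer: {e-c}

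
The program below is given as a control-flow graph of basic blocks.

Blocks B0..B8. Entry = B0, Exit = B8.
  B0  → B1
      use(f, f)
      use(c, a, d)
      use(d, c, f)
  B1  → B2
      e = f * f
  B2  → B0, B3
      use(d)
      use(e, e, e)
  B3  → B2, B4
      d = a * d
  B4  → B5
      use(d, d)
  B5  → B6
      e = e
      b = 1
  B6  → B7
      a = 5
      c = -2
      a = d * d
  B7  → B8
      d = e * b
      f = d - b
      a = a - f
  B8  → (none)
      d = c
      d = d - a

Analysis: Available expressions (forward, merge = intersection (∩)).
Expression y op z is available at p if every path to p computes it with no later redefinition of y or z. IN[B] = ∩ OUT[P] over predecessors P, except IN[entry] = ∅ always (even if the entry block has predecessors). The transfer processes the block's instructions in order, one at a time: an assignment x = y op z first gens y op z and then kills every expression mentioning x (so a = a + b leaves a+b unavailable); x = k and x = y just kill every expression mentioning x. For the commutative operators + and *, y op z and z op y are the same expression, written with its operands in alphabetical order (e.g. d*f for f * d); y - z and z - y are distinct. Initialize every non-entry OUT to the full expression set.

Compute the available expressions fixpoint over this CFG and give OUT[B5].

Per-block solution:
  B0:  IN={}  OUT={}
  B1:  IN={}  OUT={f*f}
  B2:  IN={f*f}  OUT={f*f}
  B3:  IN={f*f}  OUT={f*f}
  B4:  IN={f*f}  OUT={f*f}
  B5:  IN={f*f}  OUT={f*f}
  B6:  IN={f*f}  OUT={d*d, f*f}
  B7:  IN={d*d, f*f}  OUT={b*e, d-b}
  B8:  IN={b*e, d-b}  OUT={b*e}

Merge at B5: IN[B5] = OUT[B4] = {f*f}
Applying B5's transfer function to that IN value gives OUT[B5] (row B5 above).

Answer: {f*f}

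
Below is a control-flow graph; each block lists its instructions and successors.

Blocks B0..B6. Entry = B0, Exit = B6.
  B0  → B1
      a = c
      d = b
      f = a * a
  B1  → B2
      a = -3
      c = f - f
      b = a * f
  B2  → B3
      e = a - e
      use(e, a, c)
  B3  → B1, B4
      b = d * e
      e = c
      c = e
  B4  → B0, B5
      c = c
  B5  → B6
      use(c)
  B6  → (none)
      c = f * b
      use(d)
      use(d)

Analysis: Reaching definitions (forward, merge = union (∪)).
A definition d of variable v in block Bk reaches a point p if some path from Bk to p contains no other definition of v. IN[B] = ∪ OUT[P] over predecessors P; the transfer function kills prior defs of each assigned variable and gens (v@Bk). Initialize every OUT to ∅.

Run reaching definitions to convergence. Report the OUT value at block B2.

Answer: {a@B1, b@B1, c@B1, d@B0, e@B2, f@B0}

Trace:
Per-block solution:
  B0: | IN={a@B1, b@B3, c@B4, d@B0, e@B3, f@B0} | OUT={a@B0, b@B3, c@B4, d@B0, e@B3, f@B0}
  B1: | IN={a@B0, a@B1, b@B3, c@B3, c@B4, d@B0, e@B3, f@B0} | OUT={a@B1, b@B1, c@B1, d@B0, e@B3, f@B0}
  B2: | IN={a@B1, b@B1, c@B1, d@B0, e@B3, f@B0} | OUT={a@B1, b@B1, c@B1, d@B0, e@B2, f@B0}
  B3: | IN={a@B1, b@B1, c@B1, d@B0, e@B2, f@B0} | OUT={a@B1, b@B3, c@B3, d@B0, e@B3, f@B0}
  B4: | IN={a@B1, b@B3, c@B3, d@B0, e@B3, f@B0} | OUT={a@B1, b@B3, c@B4, d@B0, e@B3, f@B0}
  B5: | IN={a@B1, b@B3, c@B4, d@B0, e@B3, f@B0} | OUT={a@B1, b@B3, c@B4, d@B0, e@B3, f@B0}
  B6: | IN={a@B1, b@B3, c@B4, d@B0, e@B3, f@B0} | OUT={a@B1, b@B3, c@B6, d@B0, e@B3, f@B0}

Merge at B2: IN[B2] = OUT[B1] = {a@B1, b@B1, c@B1, d@B0, e@B3, f@B0}
Applying B2's transfer function to that IN value gives OUT[B2] (row B2 above).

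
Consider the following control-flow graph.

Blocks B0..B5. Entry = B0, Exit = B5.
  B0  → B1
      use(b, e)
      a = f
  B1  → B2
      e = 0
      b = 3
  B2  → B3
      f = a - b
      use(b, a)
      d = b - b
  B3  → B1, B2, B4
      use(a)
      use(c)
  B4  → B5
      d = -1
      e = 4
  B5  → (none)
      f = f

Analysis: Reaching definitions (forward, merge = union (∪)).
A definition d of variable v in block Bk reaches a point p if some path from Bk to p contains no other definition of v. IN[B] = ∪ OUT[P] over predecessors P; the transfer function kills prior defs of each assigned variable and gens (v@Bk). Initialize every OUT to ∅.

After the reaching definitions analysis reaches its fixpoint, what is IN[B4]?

Answer: {a@B0, b@B1, d@B2, e@B1, f@B2}

Derivation:
Fixpoint table:
  B0:  IN={}  OUT={a@B0}
  B1:  IN={a@B0, b@B1, d@B2, e@B1, f@B2}  OUT={a@B0, b@B1, d@B2, e@B1, f@B2}
  B2:  IN={a@B0, b@B1, d@B2, e@B1, f@B2}  OUT={a@B0, b@B1, d@B2, e@B1, f@B2}
  B3:  IN={a@B0, b@B1, d@B2, e@B1, f@B2}  OUT={a@B0, b@B1, d@B2, e@B1, f@B2}
  B4:  IN={a@B0, b@B1, d@B2, e@B1, f@B2}  OUT={a@B0, b@B1, d@B4, e@B4, f@B2}
  B5:  IN={a@B0, b@B1, d@B4, e@B4, f@B2}  OUT={a@B0, b@B1, d@B4, e@B4, f@B5}

Merge at B4: IN[B4] = OUT[B3] = {a@B0, b@B1, d@B2, e@B1, f@B2}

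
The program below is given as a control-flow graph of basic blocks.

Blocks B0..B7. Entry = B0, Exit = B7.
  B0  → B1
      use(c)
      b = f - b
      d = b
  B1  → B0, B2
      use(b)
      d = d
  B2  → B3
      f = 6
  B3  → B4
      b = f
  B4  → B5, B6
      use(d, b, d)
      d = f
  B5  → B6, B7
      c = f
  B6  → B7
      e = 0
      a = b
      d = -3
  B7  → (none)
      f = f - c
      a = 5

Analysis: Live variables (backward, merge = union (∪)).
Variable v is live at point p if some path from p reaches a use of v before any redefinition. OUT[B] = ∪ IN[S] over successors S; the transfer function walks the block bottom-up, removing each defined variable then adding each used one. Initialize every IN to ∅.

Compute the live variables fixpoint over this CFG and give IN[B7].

Answer: {c, f}

Working:
Fixpoint table:
  B0:  IN={b, c, f}  OUT={b, c, d, f}
  B1:  IN={b, c, d, f}  OUT={b, c, d, f}
  B2:  IN={c, d}  OUT={c, d, f}
  B3:  IN={c, d, f}  OUT={b, c, d, f}
  B4:  IN={b, c, d, f}  OUT={b, c, f}
  B5:  IN={b, f}  OUT={b, c, f}
  B6:  IN={b, c, f}  OUT={c, f}
  B7:  IN={c, f}  OUT={}

B7 is the boundary node: OUT[B7] = {}
Applying B7's transfer function to that OUT value gives IN[B7] (row B7 above).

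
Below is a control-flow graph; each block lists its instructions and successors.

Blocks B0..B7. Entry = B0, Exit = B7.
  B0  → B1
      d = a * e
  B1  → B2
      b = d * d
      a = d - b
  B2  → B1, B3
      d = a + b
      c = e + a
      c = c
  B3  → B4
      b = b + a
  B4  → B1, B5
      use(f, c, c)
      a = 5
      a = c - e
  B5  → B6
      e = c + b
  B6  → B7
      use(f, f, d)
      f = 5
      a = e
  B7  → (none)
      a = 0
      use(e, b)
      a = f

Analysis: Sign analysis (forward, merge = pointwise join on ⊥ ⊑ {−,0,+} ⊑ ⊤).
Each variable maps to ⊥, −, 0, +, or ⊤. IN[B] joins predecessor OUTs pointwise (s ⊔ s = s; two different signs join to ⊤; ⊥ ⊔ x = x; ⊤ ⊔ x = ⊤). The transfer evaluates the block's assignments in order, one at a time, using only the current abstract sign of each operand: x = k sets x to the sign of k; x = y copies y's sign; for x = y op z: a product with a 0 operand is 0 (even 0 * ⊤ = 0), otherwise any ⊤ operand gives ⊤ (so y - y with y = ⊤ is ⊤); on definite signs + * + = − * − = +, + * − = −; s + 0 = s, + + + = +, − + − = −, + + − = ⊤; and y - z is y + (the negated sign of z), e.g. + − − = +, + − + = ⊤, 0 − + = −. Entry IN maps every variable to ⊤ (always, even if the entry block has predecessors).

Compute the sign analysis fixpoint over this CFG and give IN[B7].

Answer: {a: ⊤, b: ⊤, c: ⊤, d: ⊤, e: ⊤, f: +}

Derivation:
Fixpoint table:
  B0:  IN=(all ⊤)  OUT=(all ⊤)
  B1:  IN=(all ⊤)  OUT=(all ⊤)
  B2:  IN=(all ⊤)  OUT=(all ⊤)
  B3:  IN=(all ⊤)  OUT=(all ⊤)
  B4:  IN=(all ⊤)  OUT=(all ⊤)
  B5:  IN=(all ⊤)  OUT=(all ⊤)
  B6:  IN=(all ⊤)  OUT={f:+; rest ⊤}
  B7:  IN={f:+; rest ⊤}  OUT={a:+, f:+; rest ⊤}

Merge at B7: IN[B7] = OUT[B6] = {a: ⊤, b: ⊤, c: ⊤, d: ⊤, e: ⊤, f: +}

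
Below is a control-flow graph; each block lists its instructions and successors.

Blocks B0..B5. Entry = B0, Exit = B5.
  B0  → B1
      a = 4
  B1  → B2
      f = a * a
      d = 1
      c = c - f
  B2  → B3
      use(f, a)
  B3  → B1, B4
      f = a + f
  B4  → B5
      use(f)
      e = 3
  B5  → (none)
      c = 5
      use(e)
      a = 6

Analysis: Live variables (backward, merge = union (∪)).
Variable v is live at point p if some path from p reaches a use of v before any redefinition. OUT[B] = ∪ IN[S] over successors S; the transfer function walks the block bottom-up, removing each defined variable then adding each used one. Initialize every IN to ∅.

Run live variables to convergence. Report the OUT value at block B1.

Converged values:
  B0:  IN={c}  OUT={a, c}
  B1:  IN={a, c}  OUT={a, c, f}
  B2:  IN={a, c, f}  OUT={a, c, f}
  B3:  IN={a, c, f}  OUT={a, c, f}
  B4:  IN={f}  OUT={e}
  B5:  IN={e}  OUT={}

Merge at B1: OUT[B1] = IN[B2] = {a, c, f}

Answer: {a, c, f}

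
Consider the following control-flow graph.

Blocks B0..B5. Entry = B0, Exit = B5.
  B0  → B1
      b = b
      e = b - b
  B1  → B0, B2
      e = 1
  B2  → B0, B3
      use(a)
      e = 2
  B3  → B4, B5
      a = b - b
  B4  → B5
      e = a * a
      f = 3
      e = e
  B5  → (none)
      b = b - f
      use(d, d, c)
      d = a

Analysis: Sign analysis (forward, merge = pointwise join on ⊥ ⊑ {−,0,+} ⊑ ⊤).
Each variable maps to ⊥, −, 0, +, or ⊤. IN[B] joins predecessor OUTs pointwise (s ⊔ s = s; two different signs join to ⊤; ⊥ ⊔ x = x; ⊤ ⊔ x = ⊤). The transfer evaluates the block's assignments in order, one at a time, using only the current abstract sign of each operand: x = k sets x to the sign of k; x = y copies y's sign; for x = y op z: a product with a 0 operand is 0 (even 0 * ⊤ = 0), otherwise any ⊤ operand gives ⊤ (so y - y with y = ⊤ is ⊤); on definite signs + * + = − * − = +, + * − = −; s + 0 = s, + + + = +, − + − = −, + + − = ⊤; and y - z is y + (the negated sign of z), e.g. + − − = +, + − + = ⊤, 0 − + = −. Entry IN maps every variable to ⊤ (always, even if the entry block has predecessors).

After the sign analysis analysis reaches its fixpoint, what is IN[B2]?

Answer: {a: ⊤, b: ⊤, c: ⊤, d: ⊤, e: +, f: ⊤}

Working:
Converged values:
  B0:  IN=(all ⊤)  OUT=(all ⊤)
  B1:  IN=(all ⊤)  OUT={e:+; rest ⊤}
  B2:  IN={e:+; rest ⊤}  OUT={e:+; rest ⊤}
  B3:  IN={e:+; rest ⊤}  OUT={e:+; rest ⊤}
  B4:  IN={e:+; rest ⊤}  OUT={f:+; rest ⊤}
  B5:  IN=(all ⊤)  OUT=(all ⊤)

Merge at B2: IN[B2] = OUT[B1] = {a: ⊤, b: ⊤, c: ⊤, d: ⊤, e: +, f: ⊤}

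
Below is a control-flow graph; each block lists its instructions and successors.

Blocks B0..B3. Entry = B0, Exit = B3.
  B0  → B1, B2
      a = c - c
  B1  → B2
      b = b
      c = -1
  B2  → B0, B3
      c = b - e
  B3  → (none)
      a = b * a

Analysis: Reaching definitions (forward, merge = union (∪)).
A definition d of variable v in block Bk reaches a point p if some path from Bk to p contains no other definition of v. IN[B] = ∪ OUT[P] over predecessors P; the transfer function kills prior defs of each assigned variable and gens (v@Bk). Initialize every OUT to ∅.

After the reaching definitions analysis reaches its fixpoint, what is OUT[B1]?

Answer: {a@B0, b@B1, c@B1}

Derivation:
Fixpoint table:
  B0:   IN={a@B0, b@B1, c@B2}   OUT={a@B0, b@B1, c@B2}
  B1:   IN={a@B0, b@B1, c@B2}   OUT={a@B0, b@B1, c@B1}
  B2:   IN={a@B0, b@B1, c@B1, c@B2}   OUT={a@B0, b@B1, c@B2}
  B3:   IN={a@B0, b@B1, c@B2}   OUT={a@B3, b@B1, c@B2}

Merge at B1: IN[B1] = OUT[B0] = {a@B0, b@B1, c@B2}
Applying B1's transfer function to that IN value gives OUT[B1] (row B1 above).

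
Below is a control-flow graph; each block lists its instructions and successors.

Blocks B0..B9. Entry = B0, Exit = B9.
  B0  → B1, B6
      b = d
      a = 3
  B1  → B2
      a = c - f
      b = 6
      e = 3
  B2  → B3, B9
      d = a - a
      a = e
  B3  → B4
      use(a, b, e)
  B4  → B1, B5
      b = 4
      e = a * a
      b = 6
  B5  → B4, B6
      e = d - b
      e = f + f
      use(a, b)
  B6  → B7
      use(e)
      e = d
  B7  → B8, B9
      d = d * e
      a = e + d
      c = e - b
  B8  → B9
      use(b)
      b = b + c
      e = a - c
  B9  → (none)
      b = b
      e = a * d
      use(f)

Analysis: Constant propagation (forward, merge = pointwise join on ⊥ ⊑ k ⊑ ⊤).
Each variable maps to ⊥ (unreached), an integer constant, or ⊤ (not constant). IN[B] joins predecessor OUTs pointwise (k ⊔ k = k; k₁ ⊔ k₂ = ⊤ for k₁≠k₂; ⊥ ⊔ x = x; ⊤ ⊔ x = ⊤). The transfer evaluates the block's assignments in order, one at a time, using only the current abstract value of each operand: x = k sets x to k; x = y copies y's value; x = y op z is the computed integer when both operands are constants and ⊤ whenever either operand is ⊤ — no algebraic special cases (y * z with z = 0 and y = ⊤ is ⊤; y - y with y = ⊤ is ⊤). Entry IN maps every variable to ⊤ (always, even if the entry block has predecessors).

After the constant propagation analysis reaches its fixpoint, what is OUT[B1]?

Answer: {a: ⊤, b: 6, c: ⊤, d: ⊤, e: 3, f: ⊤}

Trace:
Converged values:
  B0:  IN=(all ⊤)  OUT={a:3; rest ⊤}
  B1:  IN={a:3; rest ⊤}  OUT={b:6, e:3; rest ⊤}
  B2:  IN={b:6, e:3; rest ⊤}  OUT={a:3, b:6, e:3; rest ⊤}
  B3:  IN={a:3, b:6, e:3; rest ⊤}  OUT={a:3, b:6, e:3; rest ⊤}
  B4:  IN={a:3, b:6; rest ⊤}  OUT={a:3, b:6, e:9; rest ⊤}
  B5:  IN={a:3, b:6, e:9; rest ⊤}  OUT={a:3, b:6; rest ⊤}
  B6:  IN={a:3; rest ⊤}  OUT={a:3; rest ⊤}
  B7:  IN={a:3; rest ⊤}  OUT=(all ⊤)
  B8:  IN=(all ⊤)  OUT=(all ⊤)
  B9:  IN=(all ⊤)  OUT=(all ⊤)

Merge at B1: IN[B1] = OUT[B0] ⊔ OUT[B4] = {a: 3, b: ⊤, c: ⊤, d: ⊤, e: ⊤, f: ⊤}
Applying B1's transfer function to that IN value gives OUT[B1] (row B1 above).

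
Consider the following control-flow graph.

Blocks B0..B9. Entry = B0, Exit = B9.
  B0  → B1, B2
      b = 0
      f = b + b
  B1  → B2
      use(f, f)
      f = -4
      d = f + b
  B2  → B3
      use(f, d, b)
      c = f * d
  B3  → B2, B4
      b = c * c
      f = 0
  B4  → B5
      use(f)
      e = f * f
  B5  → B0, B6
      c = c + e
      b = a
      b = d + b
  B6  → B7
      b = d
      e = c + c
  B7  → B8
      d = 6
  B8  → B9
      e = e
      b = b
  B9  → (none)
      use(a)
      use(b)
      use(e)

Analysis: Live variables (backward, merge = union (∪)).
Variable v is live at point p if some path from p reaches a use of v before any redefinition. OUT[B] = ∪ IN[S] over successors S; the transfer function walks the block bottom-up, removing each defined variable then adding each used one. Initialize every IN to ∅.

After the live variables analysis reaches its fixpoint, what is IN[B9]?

Answer: {a, b, e}

Trace:
Per-block solution:
  B0:  IN={a, d}  OUT={a, b, d, f}
  B1:  IN={a, b, f}  OUT={a, b, d, f}
  B2:  IN={a, b, d, f}  OUT={a, c, d}
  B3:  IN={a, c, d}  OUT={a, b, c, d, f}
  B4:  IN={a, c, d, f}  OUT={a, c, d, e}
  B5:  IN={a, c, d, e}  OUT={a, c, d}
  B6:  IN={a, c, d}  OUT={a, b, e}
  B7:  IN={a, b, e}  OUT={a, b, e}
  B8:  IN={a, b, e}  OUT={a, b, e}
  B9:  IN={a, b, e}  OUT={}

B9 is the boundary node: OUT[B9] = {}
Applying B9's transfer function to that OUT value gives IN[B9] (row B9 above).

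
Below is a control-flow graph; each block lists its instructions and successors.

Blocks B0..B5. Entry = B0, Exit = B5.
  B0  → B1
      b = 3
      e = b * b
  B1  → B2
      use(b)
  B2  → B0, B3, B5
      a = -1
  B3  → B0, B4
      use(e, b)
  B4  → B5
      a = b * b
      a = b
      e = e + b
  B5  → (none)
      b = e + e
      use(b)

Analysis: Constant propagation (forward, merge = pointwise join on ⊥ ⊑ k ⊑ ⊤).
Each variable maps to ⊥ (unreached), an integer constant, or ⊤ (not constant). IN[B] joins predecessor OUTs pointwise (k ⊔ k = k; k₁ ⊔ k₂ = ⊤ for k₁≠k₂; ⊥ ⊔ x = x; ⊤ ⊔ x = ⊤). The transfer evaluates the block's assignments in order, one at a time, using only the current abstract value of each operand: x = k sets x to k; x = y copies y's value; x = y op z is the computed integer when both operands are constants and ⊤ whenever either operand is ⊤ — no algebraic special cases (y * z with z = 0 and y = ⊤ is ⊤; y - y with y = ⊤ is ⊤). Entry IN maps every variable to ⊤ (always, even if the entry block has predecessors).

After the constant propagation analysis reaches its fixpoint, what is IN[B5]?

Converged values:
  B0:  IN=(all ⊤)  OUT={b:3, e:9; rest ⊤}
  B1:  IN={b:3, e:9; rest ⊤}  OUT={b:3, e:9; rest ⊤}
  B2:  IN={b:3, e:9; rest ⊤}  OUT={a:-1, b:3, e:9; rest ⊤}
  B3:  IN={a:-1, b:3, e:9; rest ⊤}  OUT={a:-1, b:3, e:9; rest ⊤}
  B4:  IN={a:-1, b:3, e:9; rest ⊤}  OUT={a:3, b:3, e:12; rest ⊤}
  B5:  IN={b:3; rest ⊤}  OUT=(all ⊤)

Merge at B5: IN[B5] = OUT[B2] ⊔ OUT[B4] = {a: ⊤, b: 3, c: ⊤, d: ⊤, e: ⊤, f: ⊤}

Answer: {a: ⊤, b: 3, c: ⊤, d: ⊤, e: ⊤, f: ⊤}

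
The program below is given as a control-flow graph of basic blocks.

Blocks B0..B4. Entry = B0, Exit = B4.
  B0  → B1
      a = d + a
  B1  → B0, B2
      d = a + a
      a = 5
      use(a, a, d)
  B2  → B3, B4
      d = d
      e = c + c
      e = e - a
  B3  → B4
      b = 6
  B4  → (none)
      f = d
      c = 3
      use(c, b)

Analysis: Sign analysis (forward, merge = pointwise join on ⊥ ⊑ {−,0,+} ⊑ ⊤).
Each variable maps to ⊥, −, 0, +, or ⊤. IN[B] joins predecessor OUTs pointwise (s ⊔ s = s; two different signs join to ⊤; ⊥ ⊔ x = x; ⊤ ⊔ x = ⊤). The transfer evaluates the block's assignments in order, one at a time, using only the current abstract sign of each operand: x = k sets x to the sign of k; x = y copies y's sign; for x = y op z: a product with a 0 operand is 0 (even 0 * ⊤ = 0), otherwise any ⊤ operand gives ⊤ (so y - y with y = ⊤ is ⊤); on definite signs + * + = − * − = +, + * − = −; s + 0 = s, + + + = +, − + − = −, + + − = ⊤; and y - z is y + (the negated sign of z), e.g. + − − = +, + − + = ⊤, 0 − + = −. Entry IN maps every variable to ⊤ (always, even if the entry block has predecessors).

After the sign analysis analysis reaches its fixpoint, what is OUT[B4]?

Answer: {a: +, b: ⊤, c: +, d: ⊤, e: ⊤, f: ⊤}

Derivation:
Fixpoint table:
  B0: | IN=(all ⊤) | OUT=(all ⊤)
  B1: | IN=(all ⊤) | OUT={a:+; rest ⊤}
  B2: | IN={a:+; rest ⊤} | OUT={a:+; rest ⊤}
  B3: | IN={a:+; rest ⊤} | OUT={a:+, b:+; rest ⊤}
  B4: | IN={a:+; rest ⊤} | OUT={a:+, c:+; rest ⊤}

Merge at B4: IN[B4] = OUT[B2] ⊔ OUT[B3] = {a: +, b: ⊤, c: ⊤, d: ⊤, e: ⊤, f: ⊤}
Applying B4's transfer function to that IN value gives OUT[B4] (row B4 above).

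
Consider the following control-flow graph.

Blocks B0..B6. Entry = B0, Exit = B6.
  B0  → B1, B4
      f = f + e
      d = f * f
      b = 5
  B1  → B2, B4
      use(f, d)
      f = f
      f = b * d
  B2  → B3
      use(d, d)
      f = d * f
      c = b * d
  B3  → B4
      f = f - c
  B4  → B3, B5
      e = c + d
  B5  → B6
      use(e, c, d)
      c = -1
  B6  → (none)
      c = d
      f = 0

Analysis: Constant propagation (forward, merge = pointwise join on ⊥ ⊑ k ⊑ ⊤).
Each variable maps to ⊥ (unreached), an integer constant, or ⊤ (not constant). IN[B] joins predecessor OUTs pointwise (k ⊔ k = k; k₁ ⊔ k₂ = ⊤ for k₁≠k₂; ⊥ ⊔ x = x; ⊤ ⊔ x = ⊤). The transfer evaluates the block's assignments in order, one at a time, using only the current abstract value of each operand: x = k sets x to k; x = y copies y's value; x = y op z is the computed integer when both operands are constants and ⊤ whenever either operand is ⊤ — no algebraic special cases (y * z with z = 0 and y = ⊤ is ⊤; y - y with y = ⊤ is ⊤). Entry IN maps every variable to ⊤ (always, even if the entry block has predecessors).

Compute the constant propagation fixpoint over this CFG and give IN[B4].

Per-block solution:
  B0: | IN=(all ⊤) | OUT={b:5; rest ⊤}
  B1: | IN={b:5; rest ⊤} | OUT={b:5; rest ⊤}
  B2: | IN={b:5; rest ⊤} | OUT={b:5; rest ⊤}
  B3: | IN={b:5; rest ⊤} | OUT={b:5; rest ⊤}
  B4: | IN={b:5; rest ⊤} | OUT={b:5; rest ⊤}
  B5: | IN={b:5; rest ⊤} | OUT={b:5, c:-1; rest ⊤}
  B6: | IN={b:5, c:-1; rest ⊤} | OUT={b:5, f:0; rest ⊤}

Merge at B4: IN[B4] = OUT[B0] ⊔ OUT[B1] ⊔ OUT[B3] = {a: ⊤, b: 5, c: ⊤, d: ⊤, e: ⊤, f: ⊤}

Answer: {a: ⊤, b: 5, c: ⊤, d: ⊤, e: ⊤, f: ⊤}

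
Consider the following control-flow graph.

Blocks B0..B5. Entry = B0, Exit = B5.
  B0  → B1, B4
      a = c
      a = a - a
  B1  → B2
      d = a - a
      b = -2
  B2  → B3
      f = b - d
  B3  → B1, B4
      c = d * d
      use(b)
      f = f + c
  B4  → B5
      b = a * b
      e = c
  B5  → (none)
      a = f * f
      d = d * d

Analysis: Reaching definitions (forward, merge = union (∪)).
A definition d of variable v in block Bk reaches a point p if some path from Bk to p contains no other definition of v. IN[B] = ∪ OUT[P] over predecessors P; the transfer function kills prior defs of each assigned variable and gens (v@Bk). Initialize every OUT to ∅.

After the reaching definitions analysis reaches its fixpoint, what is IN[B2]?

Answer: {a@B0, b@B1, c@B3, d@B1, f@B3}

Derivation:
Converged values:
  B0: | IN={} | OUT={a@B0}
  B1: | IN={a@B0, b@B1, c@B3, d@B1, f@B3} | OUT={a@B0, b@B1, c@B3, d@B1, f@B3}
  B2: | IN={a@B0, b@B1, c@B3, d@B1, f@B3} | OUT={a@B0, b@B1, c@B3, d@B1, f@B2}
  B3: | IN={a@B0, b@B1, c@B3, d@B1, f@B2} | OUT={a@B0, b@B1, c@B3, d@B1, f@B3}
  B4: | IN={a@B0, b@B1, c@B3, d@B1, f@B3} | OUT={a@B0, b@B4, c@B3, d@B1, e@B4, f@B3}
  B5: | IN={a@B0, b@B4, c@B3, d@B1, e@B4, f@B3} | OUT={a@B5, b@B4, c@B3, d@B5, e@B4, f@B3}

Merge at B2: IN[B2] = OUT[B1] = {a@B0, b@B1, c@B3, d@B1, f@B3}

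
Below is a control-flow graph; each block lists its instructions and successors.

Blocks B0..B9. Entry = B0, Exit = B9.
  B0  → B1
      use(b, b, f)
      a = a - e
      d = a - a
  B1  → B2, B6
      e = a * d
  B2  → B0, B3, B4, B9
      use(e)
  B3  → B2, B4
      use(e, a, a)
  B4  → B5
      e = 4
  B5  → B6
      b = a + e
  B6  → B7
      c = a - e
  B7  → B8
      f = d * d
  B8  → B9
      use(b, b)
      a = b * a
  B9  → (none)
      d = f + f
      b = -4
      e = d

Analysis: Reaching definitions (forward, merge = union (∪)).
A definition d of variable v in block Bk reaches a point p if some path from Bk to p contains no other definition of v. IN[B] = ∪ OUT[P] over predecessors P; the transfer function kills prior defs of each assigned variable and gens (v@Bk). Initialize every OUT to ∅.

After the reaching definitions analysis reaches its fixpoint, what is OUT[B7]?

Per-block solution:
  B0:   IN={a@B0, d@B0, e@B1}   OUT={a@B0, d@B0, e@B1}
  B1:   IN={a@B0, d@B0, e@B1}   OUT={a@B0, d@B0, e@B1}
  B2:   IN={a@B0, d@B0, e@B1}   OUT={a@B0, d@B0, e@B1}
  B3:   IN={a@B0, d@B0, e@B1}   OUT={a@B0, d@B0, e@B1}
  B4:   IN={a@B0, d@B0, e@B1}   OUT={a@B0, d@B0, e@B4}
  B5:   IN={a@B0, d@B0, e@B4}   OUT={a@B0, b@B5, d@B0, e@B4}
  B6:   IN={a@B0, b@B5, d@B0, e@B1, e@B4}   OUT={a@B0, b@B5, c@B6, d@B0, e@B1, e@B4}
  B7:   IN={a@B0, b@B5, c@B6, d@B0, e@B1, e@B4}   OUT={a@B0, b@B5, c@B6, d@B0, e@B1, e@B4, f@B7}
  B8:   IN={a@B0, b@B5, c@B6, d@B0, e@B1, e@B4, f@B7}   OUT={a@B8, b@B5, c@B6, d@B0, e@B1, e@B4, f@B7}
  B9:   IN={a@B0, a@B8, b@B5, c@B6, d@B0, e@B1, e@B4, f@B7}   OUT={a@B0, a@B8, b@B9, c@B6, d@B9, e@B9, f@B7}

Merge at B7: IN[B7] = OUT[B6] = {a@B0, b@B5, c@B6, d@B0, e@B1, e@B4}
Applying B7's transfer function to that IN value gives OUT[B7] (row B7 above).

Answer: {a@B0, b@B5, c@B6, d@B0, e@B1, e@B4, f@B7}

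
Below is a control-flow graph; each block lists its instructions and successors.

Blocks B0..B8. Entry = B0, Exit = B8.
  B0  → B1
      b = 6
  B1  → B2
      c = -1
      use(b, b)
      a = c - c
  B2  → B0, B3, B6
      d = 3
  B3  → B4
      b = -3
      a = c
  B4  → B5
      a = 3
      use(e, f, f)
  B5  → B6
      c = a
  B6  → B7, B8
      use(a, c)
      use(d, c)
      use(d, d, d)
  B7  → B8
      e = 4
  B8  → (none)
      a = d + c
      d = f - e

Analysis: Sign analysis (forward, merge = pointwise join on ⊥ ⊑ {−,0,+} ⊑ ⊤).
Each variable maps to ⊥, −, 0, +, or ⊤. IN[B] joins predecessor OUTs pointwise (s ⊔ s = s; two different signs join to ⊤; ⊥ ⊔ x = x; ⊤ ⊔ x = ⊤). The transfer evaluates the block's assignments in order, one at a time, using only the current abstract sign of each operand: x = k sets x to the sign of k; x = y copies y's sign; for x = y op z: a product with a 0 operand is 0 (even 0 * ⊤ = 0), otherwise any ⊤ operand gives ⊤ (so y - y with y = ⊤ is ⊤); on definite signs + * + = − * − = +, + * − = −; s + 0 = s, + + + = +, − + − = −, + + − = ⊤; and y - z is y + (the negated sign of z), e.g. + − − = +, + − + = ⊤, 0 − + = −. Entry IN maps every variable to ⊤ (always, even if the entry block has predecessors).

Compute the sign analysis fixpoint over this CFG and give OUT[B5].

Converged values:
  B0:  IN=(all ⊤)  OUT={b:+; rest ⊤}
  B1:  IN={b:+; rest ⊤}  OUT={b:+, c:-; rest ⊤}
  B2:  IN={b:+, c:-; rest ⊤}  OUT={b:+, c:-, d:+; rest ⊤}
  B3:  IN={b:+, c:-, d:+; rest ⊤}  OUT={a:-, b:-, c:-, d:+; rest ⊤}
  B4:  IN={a:-, b:-, c:-, d:+; rest ⊤}  OUT={a:+, b:-, c:-, d:+; rest ⊤}
  B5:  IN={a:+, b:-, c:-, d:+; rest ⊤}  OUT={a:+, b:-, c:+, d:+; rest ⊤}
  B6:  IN={d:+; rest ⊤}  OUT={d:+; rest ⊤}
  B7:  IN={d:+; rest ⊤}  OUT={d:+, e:+; rest ⊤}
  B8:  IN={d:+; rest ⊤}  OUT=(all ⊤)

Merge at B5: IN[B5] = OUT[B4] = {a: +, b: -, c: -, d: +, e: ⊤, f: ⊤}
Applying B5's transfer function to that IN value gives OUT[B5] (row B5 above).

Answer: {a: +, b: -, c: +, d: +, e: ⊤, f: ⊤}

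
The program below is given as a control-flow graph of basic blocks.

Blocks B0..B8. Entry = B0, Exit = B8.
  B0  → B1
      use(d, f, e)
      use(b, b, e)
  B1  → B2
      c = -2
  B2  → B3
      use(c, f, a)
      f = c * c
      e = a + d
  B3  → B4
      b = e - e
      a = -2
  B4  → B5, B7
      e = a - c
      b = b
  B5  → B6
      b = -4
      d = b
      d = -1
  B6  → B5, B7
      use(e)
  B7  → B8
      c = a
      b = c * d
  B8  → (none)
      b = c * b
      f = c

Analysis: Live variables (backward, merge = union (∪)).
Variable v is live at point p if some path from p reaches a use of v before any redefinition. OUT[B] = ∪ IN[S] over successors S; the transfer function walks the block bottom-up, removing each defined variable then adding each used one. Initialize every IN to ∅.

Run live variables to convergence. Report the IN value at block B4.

Fixpoint table:
  B0:   IN={a, b, d, e, f}   OUT={a, d, f}
  B1:   IN={a, d, f}   OUT={a, c, d, f}
  B2:   IN={a, c, d, f}   OUT={c, d, e}
  B3:   IN={c, d, e}   OUT={a, b, c, d}
  B4:   IN={a, b, c, d}   OUT={a, d, e}
  B5:   IN={a, e}   OUT={a, d, e}
  B6:   IN={a, d, e}   OUT={a, d, e}
  B7:   IN={a, d}   OUT={b, c}
  B8:   IN={b, c}   OUT={}

Merge at B4: OUT[B4] = IN[B5] ⊔ IN[B7] = {a, d, e}
Applying B4's transfer function to that OUT value gives IN[B4] (row B4 above).

Answer: {a, b, c, d}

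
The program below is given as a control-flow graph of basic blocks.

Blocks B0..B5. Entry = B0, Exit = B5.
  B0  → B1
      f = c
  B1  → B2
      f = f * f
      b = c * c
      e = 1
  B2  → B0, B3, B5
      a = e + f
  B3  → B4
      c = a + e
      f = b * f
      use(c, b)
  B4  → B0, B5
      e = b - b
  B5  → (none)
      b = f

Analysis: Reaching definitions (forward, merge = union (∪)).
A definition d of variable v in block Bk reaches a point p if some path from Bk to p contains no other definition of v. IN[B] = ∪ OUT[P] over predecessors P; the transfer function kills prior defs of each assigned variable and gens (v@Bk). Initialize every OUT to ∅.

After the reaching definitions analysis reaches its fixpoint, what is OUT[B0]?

Fixpoint table:
  B0:   IN={a@B2, b@B1, c@B3, e@B1, e@B4, f@B1, f@B3}   OUT={a@B2, b@B1, c@B3, e@B1, e@B4, f@B0}
  B1:   IN={a@B2, b@B1, c@B3, e@B1, e@B4, f@B0}   OUT={a@B2, b@B1, c@B3, e@B1, f@B1}
  B2:   IN={a@B2, b@B1, c@B3, e@B1, f@B1}   OUT={a@B2, b@B1, c@B3, e@B1, f@B1}
  B3:   IN={a@B2, b@B1, c@B3, e@B1, f@B1}   OUT={a@B2, b@B1, c@B3, e@B1, f@B3}
  B4:   IN={a@B2, b@B1, c@B3, e@B1, f@B3}   OUT={a@B2, b@B1, c@B3, e@B4, f@B3}
  B5:   IN={a@B2, b@B1, c@B3, e@B1, e@B4, f@B1, f@B3}   OUT={a@B2, b@B5, c@B3, e@B1, e@B4, f@B1, f@B3}

Merge at B0 (entry node, so the boundary value {} is joined with the incoming edge(s)): IN[B0] = {} ⊔ OUT[B2] ⊔ OUT[B4] = {a@B2, b@B1, c@B3, e@B1, e@B4, f@B1, f@B3}
Applying B0's transfer function to that IN value gives OUT[B0] (row B0 above).

Answer: {a@B2, b@B1, c@B3, e@B1, e@B4, f@B0}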